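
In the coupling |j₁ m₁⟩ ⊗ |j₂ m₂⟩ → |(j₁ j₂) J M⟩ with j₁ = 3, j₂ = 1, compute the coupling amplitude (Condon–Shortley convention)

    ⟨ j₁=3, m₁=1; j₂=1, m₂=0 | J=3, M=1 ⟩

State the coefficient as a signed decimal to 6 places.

triangle: 1!*5!*1!/8! = 120/40320
(j±m)!: 4!*2!*1!*1!*4!*2! = 2304
prefactor² = (2J+1)*Δ*N² = 48
  k=0: +1/(0!*1!*2!*1!*3!*0!) = 1/12
  k=1: −1/(1!*0!*1!*0!*4!*1!) = -1/24
Σ = 1/24  ⇒  CG² = 48*1/24² = 1/12
CG = +√(1/12) = +0.288675

+0.288675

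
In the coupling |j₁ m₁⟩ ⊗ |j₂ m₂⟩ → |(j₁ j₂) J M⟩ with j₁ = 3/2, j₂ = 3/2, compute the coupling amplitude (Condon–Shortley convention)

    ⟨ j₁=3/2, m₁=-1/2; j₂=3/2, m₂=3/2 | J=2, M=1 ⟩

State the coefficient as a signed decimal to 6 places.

-0.707107

triangle: 1!×2!×2!/6! = 4/720
(j±m)!: 1!×2!×3!×0!×3!×1! = 72
prefactor² = (2J+1)×Δ×N² = 2
  k=1: −1/(1!×0!×1!×2!×1!×0!) = -1/2
Σ = -1/2  ⇒  CG² = 2×(-1/2)² = 1/2
CG = −√(1/2) = -0.707107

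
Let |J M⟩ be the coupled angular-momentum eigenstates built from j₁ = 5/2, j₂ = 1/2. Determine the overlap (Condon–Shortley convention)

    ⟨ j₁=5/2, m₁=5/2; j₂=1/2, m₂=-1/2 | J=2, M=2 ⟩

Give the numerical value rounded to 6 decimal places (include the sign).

j₁+j₂−J=1  J+j₁−j₂=4  J−j₁+j₂=0  j₁+j₂+J+1=6
(j₁±m₁, j₂±m₂, J±M) = (5,0,0,1,4,0)
P² = 480
sum k=0..0:
  [0] +1/24 = 1/24
S = 1/24
C² = P²·S² = 5/6 ; C = +0.912871

+0.912871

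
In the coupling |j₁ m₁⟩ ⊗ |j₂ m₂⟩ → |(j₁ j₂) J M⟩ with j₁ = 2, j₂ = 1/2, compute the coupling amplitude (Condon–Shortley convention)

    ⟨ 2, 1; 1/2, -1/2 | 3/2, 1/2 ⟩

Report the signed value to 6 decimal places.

+√(3/5) = +0.774597

triangle: 1!×3!×0!/5! = 6/120
(j±m)!: 3!×1!×0!×1!×2!×1! = 12
prefactor² = (2J+1)×Δ×N² = 12/5
  k=0: +1/(0!×1!×1!×0!×2!×0!) = 1/2
Σ = 1/2  ⇒  CG² = 12/5×1/2² = 3/5
CG = +√(3/5) = +0.774597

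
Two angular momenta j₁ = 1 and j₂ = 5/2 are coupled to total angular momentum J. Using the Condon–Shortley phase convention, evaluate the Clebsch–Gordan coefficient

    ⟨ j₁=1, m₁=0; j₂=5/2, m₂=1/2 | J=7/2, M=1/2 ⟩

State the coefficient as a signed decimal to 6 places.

+0.755929

j₁+j₂−J=0  J+j₁−j₂=2  J−j₁+j₂=5  j₁+j₂+J+1=8
(j₁±m₁, j₂±m₂, J±M) = (1,1,3,2,4,3)
P² = 576/7
sum k=0..0:
  [0] +1/12 = 1/12
S = 1/12
C² = P²·S² = 4/7 ; C = +0.755929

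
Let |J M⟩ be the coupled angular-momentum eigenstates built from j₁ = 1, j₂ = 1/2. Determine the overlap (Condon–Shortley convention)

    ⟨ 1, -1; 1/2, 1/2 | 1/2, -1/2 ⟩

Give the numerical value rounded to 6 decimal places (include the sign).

−√(2/3) ≈ -0.816497

√[2·1!1!0!/3! · 0!2!1!0!0!1!] = √(2/3)
  +(−1)^1/∏(1,0,1,0,0,0)! = -1  (running -1)
⟨..|..⟩ = √(2/3)·(-1) = -0.816497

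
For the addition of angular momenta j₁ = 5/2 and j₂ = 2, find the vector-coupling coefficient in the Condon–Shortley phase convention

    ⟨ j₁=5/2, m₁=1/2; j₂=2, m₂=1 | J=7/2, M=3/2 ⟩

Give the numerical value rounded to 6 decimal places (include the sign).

−√(2/21) ≈ -0.308607

j₁+j₂−J=1  J+j₁−j₂=4  J−j₁+j₂=3  j₁+j₂+J+1=9
(j₁±m₁, j₂±m₂, J±M) = (3,2,3,1,5,2)
P² = 384/7
sum k=0..1:
  [0] +1/24 = 1/24
  [1] −1/12 = -1/12
S = -1/24
C² = P²·S² = 2/21 ; C = -0.308607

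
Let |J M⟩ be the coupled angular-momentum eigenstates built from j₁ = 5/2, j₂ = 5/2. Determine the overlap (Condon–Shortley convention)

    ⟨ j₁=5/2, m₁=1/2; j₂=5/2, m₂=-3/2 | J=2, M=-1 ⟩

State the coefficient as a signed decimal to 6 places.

−√(1/7) ≈ -0.377964

√[5·3!2!2!/8! · 3!2!1!4!1!3!] = √(36/7)
  +(−1)^0/∏(0,3,2,1,0,1)! = 1/12  (running 1/12)
  +(−1)^1/∏(1,2,1,0,1,2)! = -1/4  (running -1/6)
⟨..|..⟩ = √(36/7)·(-1/6) = -0.377964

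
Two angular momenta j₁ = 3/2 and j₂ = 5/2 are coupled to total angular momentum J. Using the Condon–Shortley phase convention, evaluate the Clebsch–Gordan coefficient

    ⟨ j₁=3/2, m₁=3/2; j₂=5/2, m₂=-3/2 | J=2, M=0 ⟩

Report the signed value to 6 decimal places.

+√(3/7) ≈ +0.654654

j₁+j₂−J=2  J+j₁−j₂=1  J−j₁+j₂=3  j₁+j₂+J+1=7
(j₁±m₁, j₂±m₂, J±M) = (3,0,1,4,2,2)
P² = 48/7
sum k=0..0:
  [0] +1/4 = 1/4
S = 1/4
C² = P²·S² = 3/7 ; C = +0.654654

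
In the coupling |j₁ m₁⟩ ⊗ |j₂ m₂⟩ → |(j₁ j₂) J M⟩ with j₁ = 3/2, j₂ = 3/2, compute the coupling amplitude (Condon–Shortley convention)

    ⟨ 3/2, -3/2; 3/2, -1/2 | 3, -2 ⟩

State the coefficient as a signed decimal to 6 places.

triangle: 0!*3!*3!/7! = 36/5040
(j±m)!: 0!*3!*1!*2!*1!*5! = 1440
prefactor² = (2J+1)*Δ*N² = 72
  k=0: +1/(0!*0!*3!*1!*0!*2!) = 1/12
Σ = 1/12  ⇒  CG² = 72*1/12² = 1/2
CG = +√(1/2) = +0.707107

+√(1/2) ≈ +0.707107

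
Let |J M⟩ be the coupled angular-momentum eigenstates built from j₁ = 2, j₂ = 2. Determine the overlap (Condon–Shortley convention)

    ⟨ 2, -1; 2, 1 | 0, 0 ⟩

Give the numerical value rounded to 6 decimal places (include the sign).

−√(1/5) ≈ -0.447214

triangle: 4!×0!×0!/5! = 24/120
(j±m)!: 1!×3!×3!×1!×0!×0! = 36
prefactor² = (2J+1)×Δ×N² = 36/5
  k=3: −1/(3!×1!×0!×0!×0!×0!) = -1/6
Σ = -1/6  ⇒  CG² = 36/5×(-1/6)² = 1/5
CG = −√(1/5) = -0.447214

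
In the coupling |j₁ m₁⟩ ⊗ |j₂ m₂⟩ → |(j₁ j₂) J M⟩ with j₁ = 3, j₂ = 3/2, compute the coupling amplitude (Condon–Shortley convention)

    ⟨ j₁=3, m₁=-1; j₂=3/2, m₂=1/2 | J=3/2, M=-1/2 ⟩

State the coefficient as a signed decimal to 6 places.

√[4·3!3!0!/7! · 2!4!2!1!1!2!] = √(192/35)
  +(−1)^2/∏(2,1,2,0,1,0)! = 1/4  (running 1/4)
⟨..|..⟩ = √(192/35)·(1/4) = +0.585540

+√(12/35) = +0.585540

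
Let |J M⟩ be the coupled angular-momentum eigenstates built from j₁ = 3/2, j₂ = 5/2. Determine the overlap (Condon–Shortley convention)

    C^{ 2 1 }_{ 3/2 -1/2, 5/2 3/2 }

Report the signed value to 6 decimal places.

+0.154303

triangle: 2!×1!×3!/7! = 12/5040
(j±m)!: 1!×2!×4!×1!×3!×1! = 288
prefactor² = (2J+1)×Δ×N² = 24/7
  k=1: −1/(1!×1!×1!×3!×0!×0!) = -1/6
  k=2: +1/(2!×0!×0!×2!×1!×1!) = 1/4
Σ = 1/12  ⇒  CG² = 24/7×1/12² = 1/42
CG = +√(1/42) = +0.154303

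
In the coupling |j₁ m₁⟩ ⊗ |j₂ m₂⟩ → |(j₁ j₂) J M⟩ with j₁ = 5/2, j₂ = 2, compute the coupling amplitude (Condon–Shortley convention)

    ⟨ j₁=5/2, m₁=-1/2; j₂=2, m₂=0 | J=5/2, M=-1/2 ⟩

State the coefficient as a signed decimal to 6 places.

triangle: 2!*3!*2!/8! = 24/40320
(j±m)!: 2!*3!*2!*2!*2!*3! = 576
prefactor² = (2J+1)*Δ*N² = 72/35
  k=0: +1/(0!*2!*3!*2!*0!*0!) = 1/24
  k=1: −1/(1!*1!*2!*1!*1!*1!) = -1/2
  k=2: +1/(2!*0!*1!*0!*2!*2!) = 1/8
Σ = -1/3  ⇒  CG² = 72/35*(-1/3)² = 8/35
CG = −√(8/35) = -0.478091

-0.478091  (= −√(8/35))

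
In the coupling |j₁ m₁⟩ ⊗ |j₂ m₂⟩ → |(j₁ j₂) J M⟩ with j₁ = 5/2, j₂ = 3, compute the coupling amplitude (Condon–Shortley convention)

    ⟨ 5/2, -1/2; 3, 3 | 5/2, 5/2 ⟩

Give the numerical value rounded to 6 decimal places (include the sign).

-0.487950

√[6·3!2!3!/9! · 2!3!6!0!5!0!] = √(8640/7)
  +(−1)^3/∏(3,0,0,3,2,0)! = -1/72  (running -1/72)
⟨..|..⟩ = √(8640/7)·(-1/72) = -0.487950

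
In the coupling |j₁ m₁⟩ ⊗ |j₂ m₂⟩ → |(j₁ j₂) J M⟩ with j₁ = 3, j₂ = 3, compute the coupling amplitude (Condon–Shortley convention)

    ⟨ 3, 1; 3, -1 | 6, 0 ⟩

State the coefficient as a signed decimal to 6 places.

√[13·0!6!6!/13! · 4!2!2!4!6!6!] = √(99532800/77)
  +(−1)^0/∏(0,0,2,2,4,4)! = 1/2304  (running 1/2304)
⟨..|..⟩ = √(99532800/77)·(1/2304) = +0.493464

+√(75/308) ≈ +0.493464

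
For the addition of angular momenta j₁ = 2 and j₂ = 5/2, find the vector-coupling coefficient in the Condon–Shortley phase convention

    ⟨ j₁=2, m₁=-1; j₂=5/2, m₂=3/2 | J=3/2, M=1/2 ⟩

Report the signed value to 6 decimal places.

+√(2/105) ≈ +0.138013

triangle: 3!*1!*2!/7! = 12/5040
(j±m)!: 1!*3!*4!*1!*2!*1! = 288
prefactor² = (2J+1)*Δ*N² = 96/35
  k=2: +1/(2!*1!*1!*2!*0!*0!) = 1/4
  k=3: −1/(3!*0!*0!*1!*1!*1!) = -1/6
Σ = 1/12  ⇒  CG² = 96/35*1/12² = 2/105
CG = +√(2/105) = +0.138013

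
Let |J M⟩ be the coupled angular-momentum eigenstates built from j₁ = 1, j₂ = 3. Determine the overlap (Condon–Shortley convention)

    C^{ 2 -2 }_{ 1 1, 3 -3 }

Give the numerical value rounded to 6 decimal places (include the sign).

j₁+j₂−J=2  J+j₁−j₂=0  J−j₁+j₂=4  j₁+j₂+J+1=7
(j₁±m₁, j₂±m₂, J±M) = (2,0,0,6,0,4)
P² = 11520/7
sum k=0..0:
  [0] +1/48 = 1/48
S = 1/48
C² = P²·S² = 5/7 ; C = +0.845154

+0.845154  (= +√(5/7))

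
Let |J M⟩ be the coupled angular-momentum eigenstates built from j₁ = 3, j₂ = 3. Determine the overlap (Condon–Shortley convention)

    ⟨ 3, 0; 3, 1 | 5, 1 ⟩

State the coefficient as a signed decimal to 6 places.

√[11·1!5!5!/12! · 3!3!4!2!6!4!] = √(69120/7)
  +(−1)^0/∏(0,1,3,4,2,1)! = 1/288  (running 1/288)
  +(−1)^1/∏(1,0,2,3,3,2)! = -1/144  (running -1/288)
⟨..|..⟩ = √(69120/7)·(-1/288) = -0.345033

-0.345033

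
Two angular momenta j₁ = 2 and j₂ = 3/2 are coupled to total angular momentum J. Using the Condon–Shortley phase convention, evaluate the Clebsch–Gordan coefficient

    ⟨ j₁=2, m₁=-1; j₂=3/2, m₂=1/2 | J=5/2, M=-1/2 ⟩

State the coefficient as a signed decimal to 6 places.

-0.597614

√[6·1!3!2!/7! · 1!3!2!1!2!3!] = √(72/35)
  +(−1)^0/∏(0,1,3,2,0,0)! = 1/12  (running 1/12)
  +(−1)^1/∏(1,0,2,1,1,1)! = -1/2  (running -5/12)
⟨..|..⟩ = √(72/35)·(-5/12) = -0.597614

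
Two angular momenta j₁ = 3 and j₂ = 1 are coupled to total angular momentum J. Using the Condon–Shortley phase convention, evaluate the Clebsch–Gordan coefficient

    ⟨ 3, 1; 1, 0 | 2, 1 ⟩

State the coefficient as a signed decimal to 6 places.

−√(8/21) = -0.617213

j₁+j₂−J=2  J+j₁−j₂=4  J−j₁+j₂=0  j₁+j₂+J+1=7
(j₁±m₁, j₂±m₂, J±M) = (4,2,1,1,3,1)
P² = 96/7
sum k=1..1:
  [1] −1/6 = -1/6
S = -1/6
C² = P²·S² = 8/21 ; C = -0.617213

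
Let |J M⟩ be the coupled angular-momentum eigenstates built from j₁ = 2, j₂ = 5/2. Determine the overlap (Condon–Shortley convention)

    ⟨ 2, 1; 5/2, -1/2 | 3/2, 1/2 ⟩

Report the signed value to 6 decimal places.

-0.487950  (= −√(5/21))

√[4·3!1!2!/7! · 3!1!2!3!2!1!] = √(48/35)
  +(−1)^0/∏(0,3,1,2,0,0)! = 1/12  (running 1/12)
  +(−1)^1/∏(1,2,0,1,1,1)! = -1/2  (running -5/12)
⟨..|..⟩ = √(48/35)·(-5/12) = -0.487950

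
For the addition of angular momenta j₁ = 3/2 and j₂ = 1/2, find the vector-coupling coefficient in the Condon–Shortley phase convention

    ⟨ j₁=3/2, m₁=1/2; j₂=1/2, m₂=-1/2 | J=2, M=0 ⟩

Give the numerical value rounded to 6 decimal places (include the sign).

j₁+j₂−J=0  J+j₁−j₂=3  J−j₁+j₂=1  j₁+j₂+J+1=5
(j₁±m₁, j₂±m₂, J±M) = (2,1,0,1,2,2)
P² = 2
sum k=0..0:
  [0] +1/2 = 1/2
S = 1/2
C² = P²·S² = 1/2 ; C = +0.707107

+√(1/2) ≈ +0.707107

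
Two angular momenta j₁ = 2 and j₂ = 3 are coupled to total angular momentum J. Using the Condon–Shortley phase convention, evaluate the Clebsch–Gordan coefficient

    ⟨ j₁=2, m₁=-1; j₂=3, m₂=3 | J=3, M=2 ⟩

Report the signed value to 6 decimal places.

+√(5/12) ≈ +0.645497

j₁+j₂−J=2  J+j₁−j₂=2  J−j₁+j₂=4  j₁+j₂+J+1=9
(j₁±m₁, j₂±m₂, J±M) = (1,3,6,0,5,1)
P² = 960
sum k=2..2:
  [2] +1/48 = 1/48
S = 1/48
C² = P²·S² = 5/12 ; C = +0.645497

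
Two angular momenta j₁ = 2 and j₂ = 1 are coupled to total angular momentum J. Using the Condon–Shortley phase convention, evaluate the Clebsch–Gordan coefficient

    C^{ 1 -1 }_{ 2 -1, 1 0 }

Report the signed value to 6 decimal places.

−√(3/10) = -0.547723

triangle: 2!×2!×0!/5! = 4/120
(j±m)!: 1!×3!×1!×1!×0!×2! = 12
prefactor² = (2J+1)×Δ×N² = 6/5
  k=1: −1/(1!×1!×2!×0!×0!×0!) = -1/2
Σ = -1/2  ⇒  CG² = 6/5×(-1/2)² = 3/10
CG = −√(3/10) = -0.547723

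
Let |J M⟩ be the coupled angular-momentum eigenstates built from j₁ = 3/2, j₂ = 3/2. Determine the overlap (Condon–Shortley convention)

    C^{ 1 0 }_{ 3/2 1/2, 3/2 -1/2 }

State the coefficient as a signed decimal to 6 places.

triangle: 2!×1!×1!/5! = 2/120
(j±m)!: 2!×1!×1!×2!×1!×1! = 4
prefactor² = (2J+1)×Δ×N² = 1/5
  k=0: +1/(0!×2!×1!×1!×0!×0!) = 1/2
  k=1: −1/(1!×1!×0!×0!×1!×1!) = -1
Σ = -1/2  ⇒  CG² = 1/5×(-1/2)² = 1/20
CG = −√(1/20) = -0.223607

−√(1/20) = -0.223607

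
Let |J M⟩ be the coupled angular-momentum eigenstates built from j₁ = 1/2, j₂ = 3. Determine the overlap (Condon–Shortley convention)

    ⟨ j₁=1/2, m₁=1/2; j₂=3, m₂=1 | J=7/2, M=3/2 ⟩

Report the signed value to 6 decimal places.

j₁+j₂−J=0  J+j₁−j₂=1  J−j₁+j₂=6  j₁+j₂+J+1=8
(j₁±m₁, j₂±m₂, J±M) = (1,0,4,2,5,2)
P² = 11520/7
sum k=0..0:
  [0] +1/48 = 1/48
S = 1/48
C² = P²·S² = 5/7 ; C = +0.845154

+√(5/7) = +0.845154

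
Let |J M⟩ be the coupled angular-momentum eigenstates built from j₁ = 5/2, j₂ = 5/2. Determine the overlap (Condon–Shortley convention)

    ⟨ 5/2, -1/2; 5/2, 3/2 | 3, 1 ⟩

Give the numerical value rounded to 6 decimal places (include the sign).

+0.182574  (= +√(1/30))

triangle: 2!*3!*3!/9! = 72/362880
(j±m)!: 2!*3!*4!*1!*4!*2! = 13824
prefactor² = (2J+1)*Δ*N² = 96/5
  k=1: −1/(1!*1!*2!*3!*1!*0!) = -1/12
  k=2: +1/(2!*0!*1!*2!*2!*1!) = 1/8
Σ = 1/24  ⇒  CG² = 96/5*1/24² = 1/30
CG = +√(1/30) = +0.182574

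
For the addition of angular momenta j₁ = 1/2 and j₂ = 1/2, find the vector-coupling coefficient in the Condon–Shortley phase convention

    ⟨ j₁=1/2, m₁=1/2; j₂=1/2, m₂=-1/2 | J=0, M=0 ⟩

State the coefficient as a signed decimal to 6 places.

+0.707107  (= +√(1/2))

triangle: 1!·0!·0!/2! = 1/2
(j±m)!: 1!·0!·0!·1!·0!·0! = 1
prefactor² = (2J+1)·Δ·N² = 1/2
  k=0: +1/(0!·1!·0!·0!·0!·0!) = 1
Σ = 1  ⇒  CG² = 1/2·1² = 1/2
CG = +√(1/2) = +0.707107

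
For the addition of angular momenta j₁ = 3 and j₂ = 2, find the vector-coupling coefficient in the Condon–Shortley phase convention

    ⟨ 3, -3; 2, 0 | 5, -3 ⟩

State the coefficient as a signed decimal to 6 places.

+√(2/15) ≈ +0.365148

√[11·0!6!4!/11! · 0!6!2!2!2!8!] = √(1105920)
  +(−1)^0/∏(0,0,6,2,0,2)! = 1/2880  (running 1/2880)
⟨..|..⟩ = √(1105920)·(1/2880) = +0.365148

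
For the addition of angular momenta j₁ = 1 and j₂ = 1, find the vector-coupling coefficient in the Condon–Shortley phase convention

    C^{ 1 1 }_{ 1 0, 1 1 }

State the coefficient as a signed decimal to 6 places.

-0.707107

√[3·1!1!1!/4! · 1!1!2!0!2!0!] = √(1/2)
  +(−1)^1/∏(1,0,0,1,1,0)! = -1  (running -1)
⟨..|..⟩ = √(1/2)·(-1) = -0.707107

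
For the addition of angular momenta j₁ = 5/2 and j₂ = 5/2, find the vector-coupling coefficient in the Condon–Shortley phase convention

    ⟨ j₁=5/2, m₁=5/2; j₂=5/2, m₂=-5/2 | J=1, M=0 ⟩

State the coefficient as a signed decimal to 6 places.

j₁+j₂−J=4  J+j₁−j₂=1  J−j₁+j₂=1  j₁+j₂+J+1=7
(j₁±m₁, j₂±m₂, J±M) = (5,0,0,5,1,1)
P² = 1440/7
sum k=0..0:
  [0] +1/24 = 1/24
S = 1/24
C² = P²·S² = 5/14 ; C = +0.597614

+√(5/14) ≈ +0.597614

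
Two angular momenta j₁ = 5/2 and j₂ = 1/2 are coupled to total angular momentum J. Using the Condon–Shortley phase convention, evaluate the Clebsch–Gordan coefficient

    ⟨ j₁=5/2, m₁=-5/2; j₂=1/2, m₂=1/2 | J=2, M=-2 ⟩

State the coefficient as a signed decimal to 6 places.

triangle: 1!×4!×0!/6! = 24/720
(j±m)!: 0!×5!×1!×0!×0!×4! = 2880
prefactor² = (2J+1)×Δ×N² = 480
  k=1: −1/(1!×0!×4!×0!×0!×0!) = -1/24
Σ = -1/24  ⇒  CG² = 480×(-1/24)² = 5/6
CG = −√(5/6) = -0.912871

−√(5/6) ≈ -0.912871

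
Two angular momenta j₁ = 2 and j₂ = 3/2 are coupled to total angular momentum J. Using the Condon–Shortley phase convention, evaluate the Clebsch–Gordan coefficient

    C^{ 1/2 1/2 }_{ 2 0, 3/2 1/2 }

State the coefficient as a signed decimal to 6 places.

+√(1/5) = +0.447214

√[2·3!1!0!/5! · 2!2!2!1!1!0!] = √(4/5)
  +(−1)^2/∏(2,1,0,0,1,0)! = 1/2  (running 1/2)
⟨..|..⟩ = √(4/5)·(1/2) = +0.447214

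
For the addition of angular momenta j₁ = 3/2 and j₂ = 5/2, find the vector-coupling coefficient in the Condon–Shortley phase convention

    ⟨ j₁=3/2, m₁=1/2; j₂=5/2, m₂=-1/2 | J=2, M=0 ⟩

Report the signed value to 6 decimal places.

j₁+j₂−J=2  J+j₁−j₂=1  J−j₁+j₂=3  j₁+j₂+J+1=7
(j₁±m₁, j₂±m₂, J±M) = (2,1,2,3,2,2)
P² = 8/7
sum k=0..1:
  [0] +1/4 = 1/4
  [1] −1/2 = -1/2
S = -1/4
C² = P²·S² = 1/14 ; C = -0.267261

-0.267261  (= −√(1/14))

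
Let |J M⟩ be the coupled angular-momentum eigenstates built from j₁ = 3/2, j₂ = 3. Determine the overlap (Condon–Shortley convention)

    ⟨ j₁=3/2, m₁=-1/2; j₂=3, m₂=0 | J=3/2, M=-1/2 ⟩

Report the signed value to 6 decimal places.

+√(9/35) = +0.507093

√[4·3!0!3!/7! · 1!2!3!3!1!2!] = √(144/35)
  +(−1)^2/∏(2,1,0,1,0,2)! = 1/4  (running 1/4)
⟨..|..⟩ = √(144/35)·(1/4) = +0.507093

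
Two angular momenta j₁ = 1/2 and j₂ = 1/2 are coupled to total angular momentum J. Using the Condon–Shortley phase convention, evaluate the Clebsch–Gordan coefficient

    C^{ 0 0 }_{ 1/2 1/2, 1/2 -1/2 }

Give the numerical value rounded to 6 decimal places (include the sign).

√[1·1!0!0!/2! · 1!0!0!1!0!0!] = √(1/2)
  +(−1)^0/∏(0,1,0,0,0,0)! = 1  (running 1)
⟨..|..⟩ = √(1/2)·(1) = +0.707107

+0.707107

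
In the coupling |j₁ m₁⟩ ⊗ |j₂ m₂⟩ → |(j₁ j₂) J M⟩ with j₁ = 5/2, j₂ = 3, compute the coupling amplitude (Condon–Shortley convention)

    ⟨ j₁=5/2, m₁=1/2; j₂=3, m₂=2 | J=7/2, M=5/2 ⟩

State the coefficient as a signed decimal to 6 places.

triangle: 2!×3!×4!/10! = 288/3628800
(j±m)!: 3!×2!×5!×1!×6!×1! = 1036800
prefactor² = (2J+1)×Δ×N² = 4608/7
  k=1: −1/(1!×1!×1!×4!×2!×0!) = -1/48
  k=2: +1/(2!×0!×0!×3!×3!×1!) = 1/72
Σ = -1/144  ⇒  CG² = 4608/7×(-1/144)² = 2/63
CG = −√(2/63) = -0.178174

−√(2/63) = -0.178174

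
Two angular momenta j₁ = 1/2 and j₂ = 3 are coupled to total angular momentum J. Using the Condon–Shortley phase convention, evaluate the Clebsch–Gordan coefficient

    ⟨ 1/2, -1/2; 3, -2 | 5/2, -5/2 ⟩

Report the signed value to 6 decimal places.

triangle: 1!·0!·5!/7! = 120/5040
(j±m)!: 0!·1!·1!·5!·0!·5! = 14400
prefactor² = (2J+1)·Δ·N² = 14400/7
  k=1: −1/(1!·0!·0!·0!·0!·5!) = -1/120
Σ = -1/120  ⇒  CG² = 14400/7·(-1/120)² = 1/7
CG = −√(1/7) = -0.377964

−√(1/7) ≈ -0.377964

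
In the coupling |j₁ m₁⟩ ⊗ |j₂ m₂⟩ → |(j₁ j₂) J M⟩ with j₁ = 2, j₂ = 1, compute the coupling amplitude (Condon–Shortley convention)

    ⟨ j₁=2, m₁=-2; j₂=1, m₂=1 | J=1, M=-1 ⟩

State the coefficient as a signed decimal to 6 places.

+√(3/5) = +0.774597

triangle: 2!*2!*0!/5! = 4/120
(j±m)!: 0!*4!*2!*0!*0!*2! = 96
prefactor² = (2J+1)*Δ*N² = 48/5
  k=2: +1/(2!*0!*2!*0!*0!*0!) = 1/4
Σ = 1/4  ⇒  CG² = 48/5*1/4² = 3/5
CG = +√(3/5) = +0.774597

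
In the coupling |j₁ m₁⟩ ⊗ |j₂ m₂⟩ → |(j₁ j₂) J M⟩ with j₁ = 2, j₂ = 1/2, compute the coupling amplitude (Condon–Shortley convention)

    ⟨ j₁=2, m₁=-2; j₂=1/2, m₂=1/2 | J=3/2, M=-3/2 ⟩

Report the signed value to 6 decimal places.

−√(4/5) ≈ -0.894427

triangle: 1!·3!·0!/5! = 6/120
(j±m)!: 0!·4!·1!·0!·0!·3! = 144
prefactor² = (2J+1)·Δ·N² = 144/5
  k=1: −1/(1!·0!·3!·0!·0!·0!) = -1/6
Σ = -1/6  ⇒  CG² = 144/5·(-1/6)² = 4/5
CG = −√(4/5) = -0.894427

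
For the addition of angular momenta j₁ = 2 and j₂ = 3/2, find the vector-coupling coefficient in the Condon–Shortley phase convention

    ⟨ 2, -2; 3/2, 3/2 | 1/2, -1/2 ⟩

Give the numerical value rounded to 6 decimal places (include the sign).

√[2·3!1!0!/5! · 0!4!3!0!0!1!] = √(72/5)
  +(−1)^3/∏(3,0,1,0,0,0)! = -1/6  (running -1/6)
⟨..|..⟩ = √(72/5)·(-1/6) = -0.632456

-0.632456  (= −√(2/5))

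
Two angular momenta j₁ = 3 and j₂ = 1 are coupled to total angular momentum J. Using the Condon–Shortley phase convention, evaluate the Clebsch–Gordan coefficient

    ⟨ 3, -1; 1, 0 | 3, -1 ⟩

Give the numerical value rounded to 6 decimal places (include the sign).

-0.288675  (= −√(1/12))

triangle: 1!·5!·1!/8! = 120/40320
(j±m)!: 2!·4!·1!·1!·2!·4! = 2304
prefactor² = (2J+1)·Δ·N² = 48
  k=0: +1/(0!·1!·4!·1!·1!·0!) = 1/24
  k=1: −1/(1!·0!·3!·0!·2!·1!) = -1/12
Σ = -1/24  ⇒  CG² = 48·(-1/24)² = 1/12
CG = −√(1/12) = -0.288675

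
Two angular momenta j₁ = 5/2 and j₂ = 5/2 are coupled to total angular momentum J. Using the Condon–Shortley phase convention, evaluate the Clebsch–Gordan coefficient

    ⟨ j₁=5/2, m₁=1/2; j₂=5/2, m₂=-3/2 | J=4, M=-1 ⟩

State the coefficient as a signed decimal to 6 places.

+0.597614

j₁+j₂−J=1  J+j₁−j₂=4  J−j₁+j₂=4  j₁+j₂+J+1=10
(j₁±m₁, j₂±m₂, J±M) = (3,2,1,4,3,5)
P² = 10368/35
sum k=0..1:
  [0] +1/24 = 1/24
  [1] −1/144 = -1/144
S = 5/144
C² = P²·S² = 5/14 ; C = +0.597614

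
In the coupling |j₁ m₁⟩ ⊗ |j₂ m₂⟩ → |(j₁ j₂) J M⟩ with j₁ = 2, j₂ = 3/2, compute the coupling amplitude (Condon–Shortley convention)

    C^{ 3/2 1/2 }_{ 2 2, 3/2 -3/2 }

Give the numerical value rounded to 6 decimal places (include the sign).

√[4·2!2!1!/6! · 4!0!0!3!2!1!] = √(32/5)
  +(−1)^0/∏(0,2,0,0,2,1)! = 1/4  (running 1/4)
⟨..|..⟩ = √(32/5)·(1/4) = +0.632456

+0.632456  (= +√(2/5))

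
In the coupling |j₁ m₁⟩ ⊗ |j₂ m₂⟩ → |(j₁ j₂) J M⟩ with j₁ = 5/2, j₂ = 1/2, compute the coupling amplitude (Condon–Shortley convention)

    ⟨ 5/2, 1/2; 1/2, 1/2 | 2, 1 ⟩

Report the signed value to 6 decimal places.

-0.577350

triangle: 1!×4!×0!/6! = 24/720
(j±m)!: 3!×2!×1!×0!×3!×1! = 72
prefactor² = (2J+1)×Δ×N² = 12
  k=1: −1/(1!×0!×1!×0!×3!×0!) = -1/6
Σ = -1/6  ⇒  CG² = 12×(-1/6)² = 1/3
CG = −√(1/3) = -0.577350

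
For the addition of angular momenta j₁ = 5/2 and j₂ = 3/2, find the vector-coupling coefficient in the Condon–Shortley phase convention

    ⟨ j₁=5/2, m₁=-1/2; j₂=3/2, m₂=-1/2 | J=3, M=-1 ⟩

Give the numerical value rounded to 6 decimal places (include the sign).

triangle: 1!*4!*2!/8! = 48/40320
(j±m)!: 2!*3!*1!*2!*2!*4! = 1152
prefactor² = (2J+1)*Δ*N² = 48/5
  k=0: +1/(0!*1!*3!*1!*1!*1!) = 1/6
  k=1: −1/(1!*0!*2!*0!*2!*2!) = -1/8
Σ = 1/24  ⇒  CG² = 48/5*1/24² = 1/60
CG = +√(1/60) = +0.129099

+√(1/60) ≈ +0.129099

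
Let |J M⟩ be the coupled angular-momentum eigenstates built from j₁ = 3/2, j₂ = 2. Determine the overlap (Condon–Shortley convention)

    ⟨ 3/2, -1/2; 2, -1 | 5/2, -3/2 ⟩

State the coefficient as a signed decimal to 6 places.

+√(1/35) ≈ +0.169031

j₁+j₂−J=1  J+j₁−j₂=2  J−j₁+j₂=3  j₁+j₂+J+1=7
(j₁±m₁, j₂±m₂, J±M) = (1,2,1,3,1,4)
P² = 144/35
sum k=0..1:
  [0] +1/4 = 1/4
  [1] −1/6 = -1/6
S = 1/12
C² = P²·S² = 1/35 ; C = +0.169031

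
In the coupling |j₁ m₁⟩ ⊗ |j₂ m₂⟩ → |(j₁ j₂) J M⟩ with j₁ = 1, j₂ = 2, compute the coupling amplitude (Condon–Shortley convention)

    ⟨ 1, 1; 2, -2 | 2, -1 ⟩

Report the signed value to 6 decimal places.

√[5·1!1!3!/6! · 2!0!0!4!1!3!] = √(12)
  +(−1)^0/∏(0,1,0,0,1,3)! = 1/6  (running 1/6)
⟨..|..⟩ = √(12)·(1/6) = +0.577350

+0.577350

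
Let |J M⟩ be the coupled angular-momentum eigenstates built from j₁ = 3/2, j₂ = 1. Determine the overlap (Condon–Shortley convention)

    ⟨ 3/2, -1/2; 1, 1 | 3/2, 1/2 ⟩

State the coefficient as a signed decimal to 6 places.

√[4·1!2!1!/5! · 1!2!2!0!2!1!] = √(8/15)
  +(−1)^1/∏(1,0,1,1,1,0)! = -1  (running -1)
⟨..|..⟩ = √(8/15)·(-1) = -0.730297

−√(8/15) ≈ -0.730297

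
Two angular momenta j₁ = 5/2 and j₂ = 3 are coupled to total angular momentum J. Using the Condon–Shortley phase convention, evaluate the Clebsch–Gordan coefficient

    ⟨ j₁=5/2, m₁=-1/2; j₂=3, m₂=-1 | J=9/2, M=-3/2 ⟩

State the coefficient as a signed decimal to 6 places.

+0.147122  (= +√(5/231))

√[10·1!4!5!/11! · 2!3!2!4!3!6!] = √(138240/77)
  +(−1)^0/∏(0,1,3,2,1,3)! = 1/72  (running 1/72)
  +(−1)^1/∏(1,0,2,1,2,4)! = -1/96  (running 1/288)
⟨..|..⟩ = √(138240/77)·(1/288) = +0.147122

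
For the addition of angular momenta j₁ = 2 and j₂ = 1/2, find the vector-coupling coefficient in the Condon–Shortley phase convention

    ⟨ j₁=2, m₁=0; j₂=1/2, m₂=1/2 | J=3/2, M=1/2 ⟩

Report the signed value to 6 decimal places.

√[4·1!3!0!/5! · 2!2!1!0!2!1!] = √(8/5)
  +(−1)^1/∏(1,0,1,0,2,0)! = -1/2  (running -1/2)
⟨..|..⟩ = √(8/5)·(-1/2) = -0.632456

−√(2/5) = -0.632456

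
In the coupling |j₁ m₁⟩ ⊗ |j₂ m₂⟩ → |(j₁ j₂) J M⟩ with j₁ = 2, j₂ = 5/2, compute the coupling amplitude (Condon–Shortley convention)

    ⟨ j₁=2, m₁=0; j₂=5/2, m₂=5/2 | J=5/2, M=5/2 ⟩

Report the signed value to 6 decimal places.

√[6·2!2!3!/8! · 2!2!5!0!5!0!] = √(1440/7)
  +(−1)^2/∏(2,0,0,3,2,0)! = 1/24  (running 1/24)
⟨..|..⟩ = √(1440/7)·(1/24) = +0.597614

+0.597614  (= +√(5/14))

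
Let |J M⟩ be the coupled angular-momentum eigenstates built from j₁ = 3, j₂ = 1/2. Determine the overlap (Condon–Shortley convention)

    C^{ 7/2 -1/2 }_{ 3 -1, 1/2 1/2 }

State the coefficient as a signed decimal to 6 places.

j₁+j₂−J=0  J+j₁−j₂=6  J−j₁+j₂=1  j₁+j₂+J+1=8
(j₁±m₁, j₂±m₂, J±M) = (2,4,1,0,3,4)
P² = 6912/7
sum k=0..0:
  [0] +1/48 = 1/48
S = 1/48
C² = P²·S² = 3/7 ; C = +0.654654

+0.654654  (= +√(3/7))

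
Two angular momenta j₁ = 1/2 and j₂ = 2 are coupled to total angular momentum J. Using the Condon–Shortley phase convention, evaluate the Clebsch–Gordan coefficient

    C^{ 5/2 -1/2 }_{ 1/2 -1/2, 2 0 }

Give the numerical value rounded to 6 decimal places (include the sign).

j₁+j₂−J=0  J+j₁−j₂=1  J−j₁+j₂=4  j₁+j₂+J+1=6
(j₁±m₁, j₂±m₂, J±M) = (0,1,2,2,2,3)
P² = 48/5
sum k=0..0:
  [0] +1/4 = 1/4
S = 1/4
C² = P²·S² = 3/5 ; C = +0.774597

+0.774597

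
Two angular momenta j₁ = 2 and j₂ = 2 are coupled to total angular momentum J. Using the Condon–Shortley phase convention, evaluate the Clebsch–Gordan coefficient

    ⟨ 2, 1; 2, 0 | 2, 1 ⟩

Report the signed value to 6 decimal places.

triangle: 2!·2!·2!/7! = 8/5040
(j±m)!: 3!·1!·2!·2!·3!·1! = 144
prefactor² = (2J+1)·Δ·N² = 8/7
  k=0: +1/(0!·2!·1!·2!·1!·0!) = 1/4
  k=1: −1/(1!·1!·0!·1!·2!·1!) = -1/2
Σ = -1/4  ⇒  CG² = 8/7·(-1/4)² = 1/14
CG = −√(1/14) = -0.267261

-0.267261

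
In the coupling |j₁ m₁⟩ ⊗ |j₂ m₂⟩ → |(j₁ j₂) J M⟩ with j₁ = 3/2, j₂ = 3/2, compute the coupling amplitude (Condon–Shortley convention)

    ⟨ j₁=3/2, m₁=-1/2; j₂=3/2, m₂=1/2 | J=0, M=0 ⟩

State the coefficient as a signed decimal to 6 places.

+0.500000  (= +√(1/4))

triangle: 3!·0!·0!/4! = 6/24
(j±m)!: 1!·2!·2!·1!·0!·0! = 4
prefactor² = (2J+1)·Δ·N² = 1
  k=2: +1/(2!·1!·0!·0!·0!·0!) = 1/2
Σ = 1/2  ⇒  CG² = 1·1/2² = 1/4
CG = +√(1/4) = +0.500000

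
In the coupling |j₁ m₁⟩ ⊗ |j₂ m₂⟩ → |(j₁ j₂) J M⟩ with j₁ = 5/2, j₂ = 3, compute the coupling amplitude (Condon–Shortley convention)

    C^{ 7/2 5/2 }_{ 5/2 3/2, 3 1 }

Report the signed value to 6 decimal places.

j₁+j₂−J=2  J+j₁−j₂=3  J−j₁+j₂=4  j₁+j₂+J+1=10
(j₁±m₁, j₂±m₂, J±M) = (4,1,4,2,6,1)
P² = 18432/35
sum k=0..1:
  [0] +1/96 = 1/96
  [1] −1/36 = -1/36
S = -5/288
C² = P²·S² = 10/63 ; C = -0.398410

-0.398410  (= −√(10/63))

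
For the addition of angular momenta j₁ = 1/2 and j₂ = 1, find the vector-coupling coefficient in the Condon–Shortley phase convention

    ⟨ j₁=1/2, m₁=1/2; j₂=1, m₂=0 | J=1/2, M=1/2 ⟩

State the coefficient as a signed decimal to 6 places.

triangle: 1!×0!×1!/3! = 1/6
(j±m)!: 1!×0!×1!×1!×1!×0! = 1
prefactor² = (2J+1)×Δ×N² = 1/3
  k=0: +1/(0!×1!×0!×1!×0!×0!) = 1
Σ = 1  ⇒  CG² = 1/3×1² = 1/3
CG = +√(1/3) = +0.577350

+0.577350  (= +√(1/3))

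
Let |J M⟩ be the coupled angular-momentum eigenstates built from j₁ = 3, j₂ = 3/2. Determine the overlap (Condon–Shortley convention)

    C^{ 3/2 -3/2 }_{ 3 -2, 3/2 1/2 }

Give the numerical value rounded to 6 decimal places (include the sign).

j₁+j₂−J=3  J+j₁−j₂=3  J−j₁+j₂=0  j₁+j₂+J+1=7
(j₁±m₁, j₂±m₂, J±M) = (1,5,2,1,0,3)
P² = 288/7
sum k=2..2:
  [2] +1/12 = 1/12
S = 1/12
C² = P²·S² = 2/7 ; C = +0.534522

+0.534522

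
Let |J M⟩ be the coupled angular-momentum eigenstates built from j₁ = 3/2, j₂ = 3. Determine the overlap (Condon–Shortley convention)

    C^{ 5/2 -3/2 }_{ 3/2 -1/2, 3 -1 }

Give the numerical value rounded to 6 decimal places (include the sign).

-0.591608  (= −√(7/20))

triangle: 2!*1!*4!/8! = 48/40320
(j±m)!: 1!*2!*2!*4!*1!*4! = 2304
prefactor² = (2J+1)*Δ*N² = 576/35
  k=1: −1/(1!*1!*1!*1!*0!*3!) = -1/6
  k=2: +1/(2!*0!*0!*0!*1!*4!) = 1/48
Σ = -7/48  ⇒  CG² = 576/35*(-7/48)² = 7/20
CG = −√(7/20) = -0.591608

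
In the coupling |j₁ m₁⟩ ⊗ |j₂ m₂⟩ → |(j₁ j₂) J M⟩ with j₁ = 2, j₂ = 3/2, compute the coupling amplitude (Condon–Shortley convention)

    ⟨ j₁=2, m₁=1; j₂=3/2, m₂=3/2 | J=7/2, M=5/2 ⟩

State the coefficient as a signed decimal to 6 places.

√[8·0!4!3!/8! · 3!1!3!0!6!1!] = √(5184/7)
  +(−1)^0/∏(0,0,1,3,3,0)! = 1/36  (running 1/36)
⟨..|..⟩ = √(5184/7)·(1/36) = +0.755929

+√(4/7) ≈ +0.755929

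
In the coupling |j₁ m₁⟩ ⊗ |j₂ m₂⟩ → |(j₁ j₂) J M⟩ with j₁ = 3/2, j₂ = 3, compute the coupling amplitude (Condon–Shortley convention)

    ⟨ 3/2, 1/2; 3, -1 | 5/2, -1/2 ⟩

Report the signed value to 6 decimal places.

-0.119523

√[6·2!1!4!/8! · 2!1!2!4!2!3!] = √(288/35)
  +(−1)^0/∏(0,2,1,2,0,2)! = 1/8  (running 1/8)
  +(−1)^1/∏(1,1,0,1,1,3)! = -1/6  (running -1/24)
⟨..|..⟩ = √(288/35)·(-1/24) = -0.119523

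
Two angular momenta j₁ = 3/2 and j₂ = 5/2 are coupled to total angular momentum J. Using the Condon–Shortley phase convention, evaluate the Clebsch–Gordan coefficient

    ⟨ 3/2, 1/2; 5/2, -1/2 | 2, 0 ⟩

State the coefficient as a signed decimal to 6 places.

triangle: 2!*1!*3!/7! = 12/5040
(j±m)!: 2!*1!*2!*3!*2!*2! = 96
prefactor² = (2J+1)*Δ*N² = 8/7
  k=0: +1/(0!*2!*1!*2!*0!*1!) = 1/4
  k=1: −1/(1!*1!*0!*1!*1!*2!) = -1/2
Σ = -1/4  ⇒  CG² = 8/7*(-1/4)² = 1/14
CG = −√(1/14) = -0.267261

-0.267261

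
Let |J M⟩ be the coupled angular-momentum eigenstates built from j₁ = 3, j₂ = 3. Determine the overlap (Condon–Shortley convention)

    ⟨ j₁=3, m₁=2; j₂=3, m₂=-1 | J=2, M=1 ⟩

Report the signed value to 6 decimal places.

−√(5/28) = -0.422577

triangle: 4!*2!*2!/9! = 96/362880
(j±m)!: 5!*1!*2!*4!*3!*1! = 34560
prefactor² = (2J+1)*Δ*N² = 320/7
  k=0: +1/(0!*4!*1!*2!*1!*0!) = 1/48
  k=1: −1/(1!*3!*0!*1!*2!*1!) = -1/12
Σ = -1/16  ⇒  CG² = 320/7*(-1/16)² = 5/28
CG = −√(5/28) = -0.422577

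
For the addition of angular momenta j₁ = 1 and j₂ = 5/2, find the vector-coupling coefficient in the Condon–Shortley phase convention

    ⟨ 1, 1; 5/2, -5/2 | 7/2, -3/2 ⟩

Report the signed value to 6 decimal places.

+√(1/21) ≈ +0.218218

√[8·0!2!5!/8! · 2!0!0!5!2!5!] = √(19200/7)
  +(−1)^0/∏(0,0,0,0,2,5)! = 1/240  (running 1/240)
⟨..|..⟩ = √(19200/7)·(1/240) = +0.218218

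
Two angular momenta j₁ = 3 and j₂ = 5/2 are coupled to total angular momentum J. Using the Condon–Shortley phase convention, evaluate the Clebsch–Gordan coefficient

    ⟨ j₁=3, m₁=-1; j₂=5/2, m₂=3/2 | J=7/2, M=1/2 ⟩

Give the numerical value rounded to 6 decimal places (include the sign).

+0.356348

j₁+j₂−J=2  J+j₁−j₂=4  J−j₁+j₂=3  j₁+j₂+J+1=10
(j₁±m₁, j₂±m₂, J±M) = (2,4,4,1,4,3)
P² = 18432/175
sum k=1..2:
  [1] −1/36 = -1/36
  [2] +1/16 = 1/16
S = 5/144
C² = P²·S² = 8/63 ; C = +0.356348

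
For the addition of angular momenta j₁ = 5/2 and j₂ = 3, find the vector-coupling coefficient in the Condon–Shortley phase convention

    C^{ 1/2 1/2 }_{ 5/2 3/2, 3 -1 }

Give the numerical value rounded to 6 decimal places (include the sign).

√[2·5!0!1!/7! · 4!1!2!4!1!0!] = √(384/7)
  +(−1)^1/∏(1,4,0,1,0,0)! = -1/24  (running -1/24)
⟨..|..⟩ = √(384/7)·(-1/24) = -0.308607

−√(2/21) = -0.308607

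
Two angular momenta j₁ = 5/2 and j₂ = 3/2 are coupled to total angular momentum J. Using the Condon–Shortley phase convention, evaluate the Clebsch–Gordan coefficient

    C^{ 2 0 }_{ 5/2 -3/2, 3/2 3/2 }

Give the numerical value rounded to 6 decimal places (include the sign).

+0.654654

triangle: 2!·3!·1!/7! = 12/5040
(j±m)!: 1!·4!·3!·0!·2!·2! = 576
prefactor² = (2J+1)·Δ·N² = 48/7
  k=2: +1/(2!·0!·2!·1!·1!·0!) = 1/4
Σ = 1/4  ⇒  CG² = 48/7·1/4² = 3/7
CG = +√(3/7) = +0.654654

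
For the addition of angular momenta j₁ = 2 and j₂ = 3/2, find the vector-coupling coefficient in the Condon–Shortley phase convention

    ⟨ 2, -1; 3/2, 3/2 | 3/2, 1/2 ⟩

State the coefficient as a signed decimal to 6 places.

+√(2/5) ≈ +0.632456

triangle: 2!*2!*1!/6! = 4/720
(j±m)!: 1!*3!*3!*0!*2!*1! = 72
prefactor² = (2J+1)*Δ*N² = 8/5
  k=2: +1/(2!*0!*1!*1!*1!*0!) = 1/2
Σ = 1/2  ⇒  CG² = 8/5*1/2² = 2/5
CG = +√(2/5) = +0.632456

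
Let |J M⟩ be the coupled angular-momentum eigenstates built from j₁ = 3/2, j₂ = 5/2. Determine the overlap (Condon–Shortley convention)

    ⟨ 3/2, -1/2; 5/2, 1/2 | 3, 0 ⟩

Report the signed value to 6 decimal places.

√[7·1!2!4!/8! · 1!2!3!2!3!3!] = √(36/5)
  +(−1)^0/∏(0,1,2,3,0,1)! = 1/12  (running 1/12)
  +(−1)^1/∏(1,0,1,2,1,2)! = -1/4  (running -1/6)
⟨..|..⟩ = √(36/5)·(-1/6) = -0.447214

-0.447214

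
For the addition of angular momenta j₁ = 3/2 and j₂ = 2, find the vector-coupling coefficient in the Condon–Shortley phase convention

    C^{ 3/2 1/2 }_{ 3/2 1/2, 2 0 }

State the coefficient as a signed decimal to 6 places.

-0.447214  (= −√(1/5))

triangle: 2!·1!·2!/6! = 4/720
(j±m)!: 2!·1!·2!·2!·2!·1! = 16
prefactor² = (2J+1)·Δ·N² = 16/45
  k=0: +1/(0!·2!·1!·2!·0!·0!) = 1/4
  k=1: −1/(1!·1!·0!·1!·1!·1!) = -1
Σ = -3/4  ⇒  CG² = 16/45·(-3/4)² = 1/5
CG = −√(1/5) = -0.447214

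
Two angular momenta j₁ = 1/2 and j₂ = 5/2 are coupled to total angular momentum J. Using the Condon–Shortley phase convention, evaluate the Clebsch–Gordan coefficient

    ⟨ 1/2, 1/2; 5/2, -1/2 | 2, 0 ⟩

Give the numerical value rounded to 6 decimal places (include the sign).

√[5·1!0!4!/6! · 1!0!2!3!2!2!] = √(8)
  +(−1)^0/∏(0,1,0,2,0,2)! = 1/4  (running 1/4)
⟨..|..⟩ = √(8)·(1/4) = +0.707107

+0.707107  (= +√(1/2))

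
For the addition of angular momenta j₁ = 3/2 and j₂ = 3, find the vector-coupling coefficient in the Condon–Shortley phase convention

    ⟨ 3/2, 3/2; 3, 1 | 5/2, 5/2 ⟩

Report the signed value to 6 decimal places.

√[6·2!1!4!/8! · 3!0!4!2!5!0!] = √(1728/7)
  +(−1)^0/∏(0,2,0,4,1,0)! = 1/48  (running 1/48)
⟨..|..⟩ = √(1728/7)·(1/48) = +0.327327

+0.327327  (= +√(3/28))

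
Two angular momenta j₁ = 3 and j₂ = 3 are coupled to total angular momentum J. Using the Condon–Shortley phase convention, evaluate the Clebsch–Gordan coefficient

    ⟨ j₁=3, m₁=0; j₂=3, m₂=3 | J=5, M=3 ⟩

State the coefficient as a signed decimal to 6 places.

-0.577350

j₁+j₂−J=1  J+j₁−j₂=5  J−j₁+j₂=5  j₁+j₂+J+1=12
(j₁±m₁, j₂±m₂, J±M) = (3,3,6,0,8,2)
P² = 691200
sum k=1..1:
  [1] −1/1440 = -1/1440
S = -1/1440
C² = P²·S² = 1/3 ; C = -0.577350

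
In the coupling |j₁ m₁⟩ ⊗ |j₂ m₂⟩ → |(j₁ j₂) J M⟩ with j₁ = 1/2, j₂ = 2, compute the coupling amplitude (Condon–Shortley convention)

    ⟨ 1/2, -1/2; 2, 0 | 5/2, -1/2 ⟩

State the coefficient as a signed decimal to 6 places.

triangle: 0!·1!·4!/6! = 24/720
(j±m)!: 0!·1!·2!·2!·2!·3! = 48
prefactor² = (2J+1)·Δ·N² = 48/5
  k=0: +1/(0!·0!·1!·2!·0!·2!) = 1/4
Σ = 1/4  ⇒  CG² = 48/5·1/4² = 3/5
CG = +√(3/5) = +0.774597

+√(3/5) ≈ +0.774597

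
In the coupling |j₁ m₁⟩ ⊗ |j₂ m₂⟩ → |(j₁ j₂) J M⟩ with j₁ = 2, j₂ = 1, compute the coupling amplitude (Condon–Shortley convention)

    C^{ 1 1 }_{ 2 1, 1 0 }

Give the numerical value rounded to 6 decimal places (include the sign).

j₁+j₂−J=2  J+j₁−j₂=2  J−j₁+j₂=0  j₁+j₂+J+1=5
(j₁±m₁, j₂±m₂, J±M) = (3,1,1,1,2,0)
P² = 6/5
sum k=1..1:
  [1] −1/2 = -1/2
S = -1/2
C² = P²·S² = 3/10 ; C = -0.547723

−√(3/10) ≈ -0.547723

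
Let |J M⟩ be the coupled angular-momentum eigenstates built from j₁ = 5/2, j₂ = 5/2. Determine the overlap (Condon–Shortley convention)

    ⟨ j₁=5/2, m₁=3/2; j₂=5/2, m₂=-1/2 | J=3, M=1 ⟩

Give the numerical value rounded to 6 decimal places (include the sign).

triangle: 2!*3!*3!/9! = 72/362880
(j±m)!: 4!*1!*2!*3!*4!*2! = 13824
prefactor² = (2J+1)*Δ*N² = 96/5
  k=0: +1/(0!*2!*1!*2!*2!*1!) = 1/8
  k=1: −1/(1!*1!*0!*1!*3!*2!) = -1/12
Σ = 1/24  ⇒  CG² = 96/5*1/24² = 1/30
CG = +√(1/30) = +0.182574

+0.182574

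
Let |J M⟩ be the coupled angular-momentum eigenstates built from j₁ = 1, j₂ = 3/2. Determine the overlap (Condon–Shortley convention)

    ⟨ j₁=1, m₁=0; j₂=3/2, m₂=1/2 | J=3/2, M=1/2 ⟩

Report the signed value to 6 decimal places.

-0.258199  (= −√(1/15))

j₁+j₂−J=1  J+j₁−j₂=1  J−j₁+j₂=2  j₁+j₂+J+1=5
(j₁±m₁, j₂±m₂, J±M) = (1,1,2,1,2,1)
P² = 4/15
sum k=0..1:
  [0] +1/2 = 1/2
  [1] −1/1 = -1
S = -1/2
C² = P²·S² = 1/15 ; C = -0.258199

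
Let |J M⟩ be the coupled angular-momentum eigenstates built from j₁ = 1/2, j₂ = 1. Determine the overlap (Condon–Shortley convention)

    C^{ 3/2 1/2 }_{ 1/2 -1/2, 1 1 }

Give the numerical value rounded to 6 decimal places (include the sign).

j₁+j₂−J=0  J+j₁−j₂=1  J−j₁+j₂=2  j₁+j₂+J+1=4
(j₁±m₁, j₂±m₂, J±M) = (0,1,2,0,2,1)
P² = 4/3
sum k=0..0:
  [0] +1/2 = 1/2
S = 1/2
C² = P²·S² = 1/3 ; C = +0.577350

+0.577350  (= +√(1/3))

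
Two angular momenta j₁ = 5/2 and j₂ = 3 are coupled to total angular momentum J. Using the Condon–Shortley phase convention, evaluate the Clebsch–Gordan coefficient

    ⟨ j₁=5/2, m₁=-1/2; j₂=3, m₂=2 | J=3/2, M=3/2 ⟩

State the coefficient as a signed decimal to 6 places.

triangle: 4!*1!*2!/8! = 48/40320
(j±m)!: 2!*3!*5!*1!*3!*0! = 8640
prefactor² = (2J+1)*Δ*N² = 288/7
  k=3: −1/(3!*1!*0!*2!*1!*0!) = -1/12
Σ = -1/12  ⇒  CG² = 288/7*(-1/12)² = 2/7
CG = −√(2/7) = -0.534522

−√(2/7) = -0.534522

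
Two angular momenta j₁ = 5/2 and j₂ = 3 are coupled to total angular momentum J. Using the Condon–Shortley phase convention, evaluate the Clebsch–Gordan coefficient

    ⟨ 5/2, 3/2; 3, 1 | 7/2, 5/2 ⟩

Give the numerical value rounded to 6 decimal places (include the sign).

−√(10/63) ≈ -0.398410

√[8·2!3!4!/10! · 4!1!4!2!6!1!] = √(18432/35)
  +(−1)^0/∏(0,2,1,4,2,0)! = 1/96  (running 1/96)
  +(−1)^1/∏(1,1,0,3,3,1)! = -1/36  (running -5/288)
⟨..|..⟩ = √(18432/35)·(-5/288) = -0.398410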